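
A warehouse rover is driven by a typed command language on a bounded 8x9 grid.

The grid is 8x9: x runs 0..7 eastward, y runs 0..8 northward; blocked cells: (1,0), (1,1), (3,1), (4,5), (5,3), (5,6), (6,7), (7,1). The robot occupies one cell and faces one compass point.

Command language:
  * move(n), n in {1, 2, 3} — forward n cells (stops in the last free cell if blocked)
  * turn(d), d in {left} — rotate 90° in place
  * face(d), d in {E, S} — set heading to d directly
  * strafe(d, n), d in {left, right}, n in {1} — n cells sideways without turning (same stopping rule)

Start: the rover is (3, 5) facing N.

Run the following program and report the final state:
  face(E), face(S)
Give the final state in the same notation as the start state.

begin: (3, 5) facing N
1. face(E) → (3, 5) facing E
2. face(S) → (3, 5) facing S

(3, 5) facing S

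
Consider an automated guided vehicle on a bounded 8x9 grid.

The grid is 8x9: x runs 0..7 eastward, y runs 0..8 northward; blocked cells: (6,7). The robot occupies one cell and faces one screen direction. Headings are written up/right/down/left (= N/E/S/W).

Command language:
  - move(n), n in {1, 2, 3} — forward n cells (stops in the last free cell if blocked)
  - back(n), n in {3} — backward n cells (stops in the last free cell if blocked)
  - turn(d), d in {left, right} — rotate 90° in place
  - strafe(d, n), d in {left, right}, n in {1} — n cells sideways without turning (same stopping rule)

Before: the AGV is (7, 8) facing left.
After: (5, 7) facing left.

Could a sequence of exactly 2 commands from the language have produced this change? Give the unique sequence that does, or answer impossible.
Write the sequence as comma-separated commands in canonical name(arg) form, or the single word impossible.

key: running strafe(left, 1) before move(2) would end elsewhere — order is forced
begin: (7, 8) facing left
t=1 move(2) ⇒ (5, 8) facing left
t=2 strafe(left, 1) ⇒ (5, 7) facing left
uniquely the one of 64 2-step routes that fits.

move(2), strafe(left, 1)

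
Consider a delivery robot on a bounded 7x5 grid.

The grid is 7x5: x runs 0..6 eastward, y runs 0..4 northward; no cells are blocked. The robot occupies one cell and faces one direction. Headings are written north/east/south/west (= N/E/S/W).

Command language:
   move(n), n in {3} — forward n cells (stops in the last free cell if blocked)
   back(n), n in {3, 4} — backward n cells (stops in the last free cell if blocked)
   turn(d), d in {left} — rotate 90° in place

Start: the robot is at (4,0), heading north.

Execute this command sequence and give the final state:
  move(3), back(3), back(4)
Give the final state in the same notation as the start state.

initial: at (4,0), heading north
1. move(3) → at (4,3), heading north
2. back(3) → at (4,0), heading north
3. back(4) → at (4,0), heading north

at (4,0), heading north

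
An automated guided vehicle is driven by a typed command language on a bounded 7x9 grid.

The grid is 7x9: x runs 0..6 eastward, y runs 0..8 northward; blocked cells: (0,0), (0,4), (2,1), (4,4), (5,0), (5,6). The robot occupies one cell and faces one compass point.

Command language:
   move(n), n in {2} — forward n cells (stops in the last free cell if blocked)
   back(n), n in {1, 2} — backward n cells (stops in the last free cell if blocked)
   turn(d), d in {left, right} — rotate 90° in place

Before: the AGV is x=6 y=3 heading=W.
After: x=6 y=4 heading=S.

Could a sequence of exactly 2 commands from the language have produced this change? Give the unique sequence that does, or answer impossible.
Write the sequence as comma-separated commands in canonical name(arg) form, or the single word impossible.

key: cell and facing (now S) both changed — the 2 commands mix motion and turning
t0: x=6 y=3 heading=W
1. turn(left) → x=6 y=3 heading=S
2. back(1) → x=6 y=4 heading=S
uniquely the one of 25 2-step routes that fits.

turn(left), back(1)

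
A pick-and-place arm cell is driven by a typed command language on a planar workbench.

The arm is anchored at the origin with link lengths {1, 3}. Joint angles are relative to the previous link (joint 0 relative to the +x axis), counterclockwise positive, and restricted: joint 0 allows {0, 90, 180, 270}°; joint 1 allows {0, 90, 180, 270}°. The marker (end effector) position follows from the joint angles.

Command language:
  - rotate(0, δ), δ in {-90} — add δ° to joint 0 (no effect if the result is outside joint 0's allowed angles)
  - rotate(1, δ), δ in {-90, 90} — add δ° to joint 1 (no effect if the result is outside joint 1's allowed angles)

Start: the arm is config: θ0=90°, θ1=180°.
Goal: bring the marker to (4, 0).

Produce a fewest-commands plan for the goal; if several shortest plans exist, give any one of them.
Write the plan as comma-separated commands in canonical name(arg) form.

rotate(1, 90), rotate(1, 90), rotate(0, -90)

start: config: θ0=90°, θ1=180°
1. rotate(1, 90) → config: θ0=90°, θ1=270°
2. rotate(1, 90) → config: θ0=90°, θ1=0°
3. rotate(0, -90) → config: θ0=0°, θ1=0°
nothing shorter than 3 reaches the goal.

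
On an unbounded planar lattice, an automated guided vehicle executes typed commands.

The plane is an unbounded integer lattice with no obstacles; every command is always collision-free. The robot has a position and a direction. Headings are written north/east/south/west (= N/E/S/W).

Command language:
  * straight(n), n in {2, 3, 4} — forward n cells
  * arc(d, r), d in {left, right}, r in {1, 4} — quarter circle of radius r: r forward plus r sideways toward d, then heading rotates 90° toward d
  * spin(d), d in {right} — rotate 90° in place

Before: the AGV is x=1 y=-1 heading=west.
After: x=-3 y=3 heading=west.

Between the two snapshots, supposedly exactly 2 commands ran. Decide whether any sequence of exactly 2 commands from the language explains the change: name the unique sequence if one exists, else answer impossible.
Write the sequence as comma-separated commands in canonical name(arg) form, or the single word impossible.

key: heading stays W — rotations cancel among the 2 commands
initial: x=1 y=-1 heading=west
[1] after spin(right): x=1 y=-1 heading=north
[2] after arc(left, 4): x=-3 y=3 heading=west
no other 2-command option fits: unique.

spin(right), arc(left, 4)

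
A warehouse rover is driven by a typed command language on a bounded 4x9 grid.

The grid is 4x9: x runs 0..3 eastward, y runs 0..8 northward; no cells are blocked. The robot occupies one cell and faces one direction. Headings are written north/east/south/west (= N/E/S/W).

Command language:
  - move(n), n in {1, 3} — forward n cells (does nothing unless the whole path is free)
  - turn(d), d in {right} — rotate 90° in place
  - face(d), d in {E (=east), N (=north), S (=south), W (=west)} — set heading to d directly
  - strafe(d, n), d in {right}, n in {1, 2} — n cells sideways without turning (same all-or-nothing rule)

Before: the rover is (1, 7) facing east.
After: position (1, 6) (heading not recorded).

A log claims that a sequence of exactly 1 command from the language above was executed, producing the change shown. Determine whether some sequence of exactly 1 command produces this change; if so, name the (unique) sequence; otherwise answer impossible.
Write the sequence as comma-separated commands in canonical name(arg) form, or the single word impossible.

begin: (1, 7) facing east
t=1 strafe(right, 1) ⇒ (1, 6) facing east
no rival 1-sequence matches.

strafe(right, 1)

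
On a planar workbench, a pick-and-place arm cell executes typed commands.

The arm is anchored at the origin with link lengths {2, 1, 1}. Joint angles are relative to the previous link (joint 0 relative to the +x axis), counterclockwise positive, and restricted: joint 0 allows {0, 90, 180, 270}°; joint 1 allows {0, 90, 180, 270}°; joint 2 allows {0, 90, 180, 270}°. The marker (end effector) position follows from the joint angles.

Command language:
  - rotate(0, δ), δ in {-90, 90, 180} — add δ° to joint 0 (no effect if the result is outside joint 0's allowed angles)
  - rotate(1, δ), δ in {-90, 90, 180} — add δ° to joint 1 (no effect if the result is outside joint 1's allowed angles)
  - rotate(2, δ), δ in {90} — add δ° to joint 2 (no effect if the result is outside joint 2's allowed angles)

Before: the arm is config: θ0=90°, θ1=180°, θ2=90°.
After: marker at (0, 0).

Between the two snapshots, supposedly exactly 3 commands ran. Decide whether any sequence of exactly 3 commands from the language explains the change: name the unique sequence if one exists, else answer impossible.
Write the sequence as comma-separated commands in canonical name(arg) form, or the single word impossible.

rotate(2, 90), rotate(2, 90), rotate(2, 90)

begin: config: θ0=90°, θ1=180°, θ2=90°
step 1 (rotate(2, 90)): config: θ0=90°, θ1=180°, θ2=180°
step 2 (rotate(2, 90)): config: θ0=90°, θ1=180°, θ2=270°
step 3 (rotate(2, 90)): config: θ0=90°, θ1=180°, θ2=0°
no rival 3-sequence matches.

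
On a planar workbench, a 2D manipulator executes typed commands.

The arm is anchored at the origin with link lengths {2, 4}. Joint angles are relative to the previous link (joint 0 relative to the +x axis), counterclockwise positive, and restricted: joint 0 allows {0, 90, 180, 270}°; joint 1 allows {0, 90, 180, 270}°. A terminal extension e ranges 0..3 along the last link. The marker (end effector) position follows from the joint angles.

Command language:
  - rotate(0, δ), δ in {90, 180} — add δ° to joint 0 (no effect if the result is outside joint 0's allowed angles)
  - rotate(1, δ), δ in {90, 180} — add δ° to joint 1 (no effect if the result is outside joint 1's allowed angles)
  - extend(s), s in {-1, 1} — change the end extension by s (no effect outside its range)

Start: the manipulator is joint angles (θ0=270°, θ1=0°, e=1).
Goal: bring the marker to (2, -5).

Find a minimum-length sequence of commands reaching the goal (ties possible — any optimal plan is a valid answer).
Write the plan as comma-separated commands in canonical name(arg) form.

begin: joint angles (θ0=270°, θ1=0°, e=1)
[1] after rotate(1, 90): joint angles (θ0=270°, θ1=90°, e=1)
[2] after rotate(0, 90): joint angles (θ0=0°, θ1=90°, e=1)
[3] after rotate(1, 180): joint angles (θ0=0°, θ1=270°, e=1)
minimal: 3 command(s), checked below 3.

rotate(1, 90), rotate(0, 90), rotate(1, 180)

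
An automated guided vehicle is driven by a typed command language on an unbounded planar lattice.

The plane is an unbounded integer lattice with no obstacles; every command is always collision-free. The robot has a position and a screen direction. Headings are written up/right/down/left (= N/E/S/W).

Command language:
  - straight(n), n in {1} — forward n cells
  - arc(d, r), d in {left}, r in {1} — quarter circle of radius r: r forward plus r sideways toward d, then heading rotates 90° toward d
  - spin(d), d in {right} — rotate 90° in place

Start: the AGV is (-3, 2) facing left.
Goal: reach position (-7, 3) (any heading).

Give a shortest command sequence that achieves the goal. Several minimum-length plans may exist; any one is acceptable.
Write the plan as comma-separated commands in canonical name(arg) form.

from: (-3, 2) facing left
t=1 straight(1) ⇒ (-4, 2) facing left
t=2 straight(1) ⇒ (-5, 2) facing left
t=3 straight(1) ⇒ (-6, 2) facing left
t=4 spin(right) ⇒ (-6, 2) facing up
t=5 arc(left, 1) ⇒ (-7, 3) facing left
nothing shorter than 5 reaches the goal.

straight(1), straight(1), straight(1), spin(right), arc(left, 1)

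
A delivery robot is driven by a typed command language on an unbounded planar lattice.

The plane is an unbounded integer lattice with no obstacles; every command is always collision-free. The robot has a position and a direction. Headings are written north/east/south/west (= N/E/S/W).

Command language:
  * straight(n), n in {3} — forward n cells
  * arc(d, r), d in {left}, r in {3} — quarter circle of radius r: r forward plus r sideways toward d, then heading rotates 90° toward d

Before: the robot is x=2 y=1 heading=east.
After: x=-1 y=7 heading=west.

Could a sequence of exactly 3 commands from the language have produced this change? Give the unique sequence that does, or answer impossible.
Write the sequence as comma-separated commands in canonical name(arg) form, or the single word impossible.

key: order matters: swapping arc(left, 3) and straight(3) lands elsewhere
t0: x=2 y=1 heading=east
1. arc(left, 3) → x=5 y=4 heading=north
2. arc(left, 3) → x=2 y=7 heading=west
3. straight(3) → x=-1 y=7 heading=west
no other 3-command option fits: unique.

arc(left, 3), arc(left, 3), straight(3)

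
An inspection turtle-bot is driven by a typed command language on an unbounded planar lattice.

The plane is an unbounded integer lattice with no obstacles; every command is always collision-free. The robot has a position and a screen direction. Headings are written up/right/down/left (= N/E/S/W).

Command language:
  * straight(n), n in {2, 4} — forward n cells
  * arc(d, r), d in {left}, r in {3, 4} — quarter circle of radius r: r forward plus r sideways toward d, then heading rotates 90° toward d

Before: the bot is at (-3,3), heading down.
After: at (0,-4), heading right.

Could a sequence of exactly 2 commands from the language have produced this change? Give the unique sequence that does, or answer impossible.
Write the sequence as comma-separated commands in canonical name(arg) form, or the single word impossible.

straight(4), arc(left, 3)

key: running arc(left, 3) before straight(4) would end elsewhere — order is forced
t0: at (-3,3), heading down
1. straight(4) → at (-3,-1), heading down
2. arc(left, 3) → at (0,-4), heading right
no rival 2-sequence matches.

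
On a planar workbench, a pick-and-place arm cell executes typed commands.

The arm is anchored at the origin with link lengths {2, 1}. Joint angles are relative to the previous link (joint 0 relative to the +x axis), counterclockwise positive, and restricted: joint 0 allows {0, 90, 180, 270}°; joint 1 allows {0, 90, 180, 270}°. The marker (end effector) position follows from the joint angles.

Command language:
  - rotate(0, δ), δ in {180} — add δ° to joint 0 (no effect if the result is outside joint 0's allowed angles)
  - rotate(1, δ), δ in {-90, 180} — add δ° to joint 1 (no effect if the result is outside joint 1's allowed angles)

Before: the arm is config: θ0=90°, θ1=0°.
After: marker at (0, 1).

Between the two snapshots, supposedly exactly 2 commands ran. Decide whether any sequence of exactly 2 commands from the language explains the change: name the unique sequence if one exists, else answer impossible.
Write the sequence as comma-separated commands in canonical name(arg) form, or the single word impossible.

rotate(1, -90), rotate(1, -90)

start: config: θ0=90°, θ1=0°
t=1 rotate(1, -90) ⇒ config: θ0=90°, θ1=270°
t=2 rotate(1, -90) ⇒ config: θ0=90°, θ1=180°
no rival 2-sequence matches.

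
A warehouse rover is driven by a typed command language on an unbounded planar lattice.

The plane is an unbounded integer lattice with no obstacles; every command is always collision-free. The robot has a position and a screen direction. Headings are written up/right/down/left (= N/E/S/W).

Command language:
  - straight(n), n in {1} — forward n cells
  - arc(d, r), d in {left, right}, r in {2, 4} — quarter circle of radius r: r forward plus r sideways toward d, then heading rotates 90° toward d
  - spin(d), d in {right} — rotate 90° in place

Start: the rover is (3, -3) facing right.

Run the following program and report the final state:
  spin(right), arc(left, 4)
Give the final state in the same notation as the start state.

(7, -7) facing right

initial: (3, -3) facing right
step 1 (spin(right)): (3, -3) facing down
step 2 (arc(left, 4)): (7, -7) facing right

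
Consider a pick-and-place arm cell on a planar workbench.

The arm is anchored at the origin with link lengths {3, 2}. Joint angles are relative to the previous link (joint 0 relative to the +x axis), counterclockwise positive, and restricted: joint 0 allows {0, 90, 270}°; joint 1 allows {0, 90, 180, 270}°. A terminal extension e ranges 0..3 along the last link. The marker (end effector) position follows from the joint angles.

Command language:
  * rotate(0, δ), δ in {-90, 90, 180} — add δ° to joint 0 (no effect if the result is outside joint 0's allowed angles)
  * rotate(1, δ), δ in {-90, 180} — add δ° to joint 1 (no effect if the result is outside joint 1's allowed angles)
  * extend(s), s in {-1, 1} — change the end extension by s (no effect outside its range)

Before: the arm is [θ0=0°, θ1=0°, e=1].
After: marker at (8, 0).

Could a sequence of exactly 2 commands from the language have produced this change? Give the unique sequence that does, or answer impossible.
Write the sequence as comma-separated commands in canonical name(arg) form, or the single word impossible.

extend(1), extend(1)

from: [θ0=0°, θ1=0°, e=1]
1. extend(1) → [θ0=0°, θ1=0°, e=2]
2. extend(1) → [θ0=0°, θ1=0°, e=3]
no other 2-command option fits: unique.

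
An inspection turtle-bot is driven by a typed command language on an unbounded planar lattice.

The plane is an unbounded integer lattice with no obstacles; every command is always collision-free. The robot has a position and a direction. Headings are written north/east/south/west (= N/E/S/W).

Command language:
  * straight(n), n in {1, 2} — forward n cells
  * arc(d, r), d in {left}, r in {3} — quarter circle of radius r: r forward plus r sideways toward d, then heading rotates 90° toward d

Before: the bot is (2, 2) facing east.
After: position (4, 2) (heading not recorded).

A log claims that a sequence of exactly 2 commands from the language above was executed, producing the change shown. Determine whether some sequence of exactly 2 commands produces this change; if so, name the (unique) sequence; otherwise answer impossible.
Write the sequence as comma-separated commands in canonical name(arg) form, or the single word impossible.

straight(1), straight(1)

start: (2, 2) facing east
1. straight(1) → (3, 2) facing east
2. straight(1) → (4, 2) facing east
no rival 2-sequence matches.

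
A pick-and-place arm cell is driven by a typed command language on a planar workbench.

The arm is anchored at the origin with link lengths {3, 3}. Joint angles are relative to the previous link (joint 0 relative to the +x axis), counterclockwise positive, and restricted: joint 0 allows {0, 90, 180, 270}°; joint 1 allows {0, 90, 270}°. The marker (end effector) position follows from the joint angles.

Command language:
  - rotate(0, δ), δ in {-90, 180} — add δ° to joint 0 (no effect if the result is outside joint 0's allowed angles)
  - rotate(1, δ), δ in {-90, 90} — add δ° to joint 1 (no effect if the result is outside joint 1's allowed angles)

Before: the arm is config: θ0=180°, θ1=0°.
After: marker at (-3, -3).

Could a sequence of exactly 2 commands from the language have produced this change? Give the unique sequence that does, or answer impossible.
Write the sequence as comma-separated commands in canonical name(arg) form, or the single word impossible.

rotate(1, 90), rotate(1, 90)

from: config: θ0=180°, θ1=0°
t=1 rotate(1, 90) ⇒ config: θ0=180°, θ1=90°
t=2 rotate(1, 90) ⇒ config: θ0=180°, θ1=90°
all 16 alternatives checked — unique.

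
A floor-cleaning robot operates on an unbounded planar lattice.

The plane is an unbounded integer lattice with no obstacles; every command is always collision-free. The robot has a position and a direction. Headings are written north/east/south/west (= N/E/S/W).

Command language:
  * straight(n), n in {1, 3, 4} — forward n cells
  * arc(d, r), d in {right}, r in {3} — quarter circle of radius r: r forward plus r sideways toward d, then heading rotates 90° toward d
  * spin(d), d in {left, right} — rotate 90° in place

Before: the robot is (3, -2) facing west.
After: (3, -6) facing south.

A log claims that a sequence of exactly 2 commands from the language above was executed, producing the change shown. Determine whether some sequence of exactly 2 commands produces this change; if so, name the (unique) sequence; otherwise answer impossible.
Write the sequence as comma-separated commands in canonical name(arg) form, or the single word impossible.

spin(left), straight(4)

key: position moved to (3,-6) AND the heading swung to S — translation plus rotation needed
start: (3, -2) facing west
step 1 (spin(left)): (3, -2) facing south
step 2 (straight(4)): (3, -6) facing south
all 36 alternatives checked — unique.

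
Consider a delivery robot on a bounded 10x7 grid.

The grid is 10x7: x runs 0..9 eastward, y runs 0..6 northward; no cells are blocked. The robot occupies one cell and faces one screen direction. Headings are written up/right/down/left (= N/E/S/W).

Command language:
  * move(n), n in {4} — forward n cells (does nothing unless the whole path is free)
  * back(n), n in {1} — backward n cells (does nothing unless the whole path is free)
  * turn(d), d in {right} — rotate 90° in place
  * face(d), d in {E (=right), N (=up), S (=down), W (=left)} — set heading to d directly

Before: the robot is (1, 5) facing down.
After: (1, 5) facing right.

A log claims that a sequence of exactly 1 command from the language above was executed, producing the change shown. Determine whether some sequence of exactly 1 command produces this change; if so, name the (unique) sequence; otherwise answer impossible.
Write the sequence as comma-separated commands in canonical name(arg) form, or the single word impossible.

key: parked at (1,5) the whole time — nothing moves the robot
start: (1, 5) facing down
t=1 face(E) ⇒ (1, 5) facing right
no other 1-command option fits: unique.

face(E)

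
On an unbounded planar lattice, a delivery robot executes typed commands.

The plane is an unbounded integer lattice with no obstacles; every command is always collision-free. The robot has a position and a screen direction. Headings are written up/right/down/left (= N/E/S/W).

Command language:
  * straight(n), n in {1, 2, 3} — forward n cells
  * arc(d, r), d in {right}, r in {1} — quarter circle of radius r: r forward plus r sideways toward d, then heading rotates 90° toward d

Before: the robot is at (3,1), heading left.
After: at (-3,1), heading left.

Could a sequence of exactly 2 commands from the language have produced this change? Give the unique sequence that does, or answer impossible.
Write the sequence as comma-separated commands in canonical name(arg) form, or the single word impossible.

straight(3), straight(3)

key: still facing W at the end — nothing in the sequence rotates
initial: at (3,1), heading left
t=1 straight(3) ⇒ at (0,1), heading left
t=2 straight(3) ⇒ at (-3,1), heading left
no rival 2-sequence matches.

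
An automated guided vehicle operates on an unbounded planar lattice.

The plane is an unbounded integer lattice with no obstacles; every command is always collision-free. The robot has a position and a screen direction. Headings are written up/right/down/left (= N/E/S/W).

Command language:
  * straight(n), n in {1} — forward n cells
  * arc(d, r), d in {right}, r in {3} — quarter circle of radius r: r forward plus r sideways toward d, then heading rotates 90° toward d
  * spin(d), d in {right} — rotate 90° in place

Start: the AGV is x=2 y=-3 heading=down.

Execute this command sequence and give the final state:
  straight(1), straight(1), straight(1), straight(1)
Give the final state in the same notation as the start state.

x=2 y=-7 heading=down

initial: x=2 y=-3 heading=down
step 1 (straight(1)): x=2 y=-4 heading=down
step 2 (straight(1)): x=2 y=-5 heading=down
step 3 (straight(1)): x=2 y=-6 heading=down
step 4 (straight(1)): x=2 y=-7 heading=down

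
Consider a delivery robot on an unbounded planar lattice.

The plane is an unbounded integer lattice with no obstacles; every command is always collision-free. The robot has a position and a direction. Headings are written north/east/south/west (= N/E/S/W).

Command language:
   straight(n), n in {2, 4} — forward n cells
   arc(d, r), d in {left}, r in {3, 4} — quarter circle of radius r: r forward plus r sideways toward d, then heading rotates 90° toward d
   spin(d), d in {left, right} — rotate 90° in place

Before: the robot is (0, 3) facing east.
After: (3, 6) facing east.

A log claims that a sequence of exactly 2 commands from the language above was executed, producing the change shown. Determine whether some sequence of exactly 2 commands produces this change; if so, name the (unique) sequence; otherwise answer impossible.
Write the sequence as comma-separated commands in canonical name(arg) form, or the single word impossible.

key: heading stays E — rotations cancel among the 2 commands
initial: (0, 3) facing east
step 1 (arc(left, 3)): (3, 6) facing north
step 2 (spin(right)): (3, 6) facing east
uniquely the one of 36 2-step routes that fits.

arc(left, 3), spin(right)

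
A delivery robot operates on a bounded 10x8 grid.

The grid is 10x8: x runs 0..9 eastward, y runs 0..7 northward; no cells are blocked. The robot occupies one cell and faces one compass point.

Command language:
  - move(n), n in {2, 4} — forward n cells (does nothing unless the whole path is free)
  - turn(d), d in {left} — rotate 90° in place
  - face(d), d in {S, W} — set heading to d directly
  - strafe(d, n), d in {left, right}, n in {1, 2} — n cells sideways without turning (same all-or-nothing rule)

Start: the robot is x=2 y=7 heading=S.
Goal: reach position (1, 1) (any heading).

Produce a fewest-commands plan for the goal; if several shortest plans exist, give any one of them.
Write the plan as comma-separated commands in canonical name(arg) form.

from: x=2 y=7 heading=S
step 1 (move(2)): x=2 y=5 heading=S
step 2 (move(4)): x=2 y=1 heading=S
step 3 (strafe(right, 1)): x=1 y=1 heading=S
no 2-step plan works, so 3 is optimal.

move(2), move(4), strafe(right, 1)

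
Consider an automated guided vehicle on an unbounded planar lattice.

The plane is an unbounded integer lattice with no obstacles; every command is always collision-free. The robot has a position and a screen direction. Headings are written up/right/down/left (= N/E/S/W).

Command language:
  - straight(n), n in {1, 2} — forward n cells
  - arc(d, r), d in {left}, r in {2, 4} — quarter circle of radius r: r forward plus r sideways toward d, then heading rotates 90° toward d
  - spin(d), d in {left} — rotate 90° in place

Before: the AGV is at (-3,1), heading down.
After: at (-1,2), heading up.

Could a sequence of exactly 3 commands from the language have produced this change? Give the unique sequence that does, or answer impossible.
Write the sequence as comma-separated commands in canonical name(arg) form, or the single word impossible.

key: cell and facing (now N) both changed — the 3 commands mix motion and turning
initial: at (-3,1), heading down
step 1 (straight(1)): at (-3,0), heading down
step 2 (spin(left)): at (-3,0), heading right
step 3 (arc(left, 2)): at (-1,2), heading up
no other 3-command option fits: unique.

straight(1), spin(left), arc(left, 2)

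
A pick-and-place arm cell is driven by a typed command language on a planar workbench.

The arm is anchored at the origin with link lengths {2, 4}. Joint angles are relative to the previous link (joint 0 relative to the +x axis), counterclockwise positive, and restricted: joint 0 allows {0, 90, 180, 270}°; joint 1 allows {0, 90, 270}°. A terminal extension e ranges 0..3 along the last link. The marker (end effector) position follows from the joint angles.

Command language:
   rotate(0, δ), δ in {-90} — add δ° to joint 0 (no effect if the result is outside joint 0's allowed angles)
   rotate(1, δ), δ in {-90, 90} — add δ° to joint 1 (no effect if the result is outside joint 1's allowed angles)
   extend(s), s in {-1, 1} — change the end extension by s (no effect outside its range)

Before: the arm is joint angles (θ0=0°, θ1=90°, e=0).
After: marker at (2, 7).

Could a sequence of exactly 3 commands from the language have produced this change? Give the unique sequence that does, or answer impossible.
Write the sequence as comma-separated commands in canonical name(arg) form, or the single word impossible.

extend(1), extend(1), extend(1)

from: joint angles (θ0=0°, θ1=90°, e=0)
t=1 extend(1) ⇒ joint angles (θ0=0°, θ1=90°, e=1)
t=2 extend(1) ⇒ joint angles (θ0=0°, θ1=90°, e=2)
t=3 extend(1) ⇒ joint angles (θ0=0°, θ1=90°, e=3)
all 125 alternatives checked — unique.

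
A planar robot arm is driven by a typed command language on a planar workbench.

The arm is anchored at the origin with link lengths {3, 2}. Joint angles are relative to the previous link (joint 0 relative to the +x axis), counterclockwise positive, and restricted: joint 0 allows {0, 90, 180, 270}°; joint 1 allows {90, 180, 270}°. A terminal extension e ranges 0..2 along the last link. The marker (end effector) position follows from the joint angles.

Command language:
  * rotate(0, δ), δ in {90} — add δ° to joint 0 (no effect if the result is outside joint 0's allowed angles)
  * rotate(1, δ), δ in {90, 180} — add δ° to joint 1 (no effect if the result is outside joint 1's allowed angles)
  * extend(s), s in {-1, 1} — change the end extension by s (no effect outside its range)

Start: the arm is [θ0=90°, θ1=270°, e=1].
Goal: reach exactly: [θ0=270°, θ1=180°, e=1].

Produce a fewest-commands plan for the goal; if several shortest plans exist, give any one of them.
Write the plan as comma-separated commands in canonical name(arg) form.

from: [θ0=90°, θ1=270°, e=1]
t=1 rotate(1, 180) ⇒ [θ0=90°, θ1=90°, e=1]
t=2 rotate(1, 90) ⇒ [θ0=90°, θ1=180°, e=1]
t=3 rotate(0, 90) ⇒ [θ0=180°, θ1=180°, e=1]
t=4 rotate(0, 90) ⇒ [θ0=270°, θ1=180°, e=1]
shorter routes all fall short; 4 is best.

rotate(1, 180), rotate(1, 90), rotate(0, 90), rotate(0, 90)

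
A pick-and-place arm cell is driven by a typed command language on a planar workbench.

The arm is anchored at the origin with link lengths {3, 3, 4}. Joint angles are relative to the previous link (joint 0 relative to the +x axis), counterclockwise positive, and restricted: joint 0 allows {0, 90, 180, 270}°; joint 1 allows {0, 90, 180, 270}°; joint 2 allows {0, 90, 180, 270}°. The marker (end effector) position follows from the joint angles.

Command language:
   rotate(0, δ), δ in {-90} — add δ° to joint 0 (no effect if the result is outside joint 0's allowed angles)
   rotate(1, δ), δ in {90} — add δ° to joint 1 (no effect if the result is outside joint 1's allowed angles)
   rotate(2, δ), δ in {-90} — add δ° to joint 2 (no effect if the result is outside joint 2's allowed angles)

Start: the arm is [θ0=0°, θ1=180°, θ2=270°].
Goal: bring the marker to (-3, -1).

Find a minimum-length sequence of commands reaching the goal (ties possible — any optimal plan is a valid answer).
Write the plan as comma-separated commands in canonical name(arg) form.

rotate(0, -90), rotate(0, -90), rotate(1, 90), rotate(2, -90)

start: [θ0=0°, θ1=180°, θ2=270°]
1. rotate(0, -90) → [θ0=270°, θ1=180°, θ2=270°]
2. rotate(0, -90) → [θ0=180°, θ1=180°, θ2=270°]
3. rotate(1, 90) → [θ0=180°, θ1=270°, θ2=270°]
4. rotate(2, -90) → [θ0=180°, θ1=270°, θ2=180°]
minimal: 4 command(s), checked below 4.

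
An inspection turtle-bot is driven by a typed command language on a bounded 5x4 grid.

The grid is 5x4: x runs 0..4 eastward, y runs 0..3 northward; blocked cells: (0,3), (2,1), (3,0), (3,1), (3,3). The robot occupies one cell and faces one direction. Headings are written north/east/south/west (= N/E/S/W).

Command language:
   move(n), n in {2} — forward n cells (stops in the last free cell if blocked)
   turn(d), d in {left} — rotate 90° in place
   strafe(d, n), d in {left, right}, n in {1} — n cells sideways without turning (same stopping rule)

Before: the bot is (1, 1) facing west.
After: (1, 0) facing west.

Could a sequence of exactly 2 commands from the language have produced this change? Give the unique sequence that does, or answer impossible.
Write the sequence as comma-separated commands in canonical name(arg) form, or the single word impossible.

key: the second strafe(left, 1) runs into the grid edge before its full distance
start: (1, 1) facing west
step 1 (strafe(left, 1)): (1, 0) facing west
step 2 (strafe(left, 1)): (1, 0) facing west
uniquely the one of 16 2-step routes that fits.

strafe(left, 1), strafe(left, 1)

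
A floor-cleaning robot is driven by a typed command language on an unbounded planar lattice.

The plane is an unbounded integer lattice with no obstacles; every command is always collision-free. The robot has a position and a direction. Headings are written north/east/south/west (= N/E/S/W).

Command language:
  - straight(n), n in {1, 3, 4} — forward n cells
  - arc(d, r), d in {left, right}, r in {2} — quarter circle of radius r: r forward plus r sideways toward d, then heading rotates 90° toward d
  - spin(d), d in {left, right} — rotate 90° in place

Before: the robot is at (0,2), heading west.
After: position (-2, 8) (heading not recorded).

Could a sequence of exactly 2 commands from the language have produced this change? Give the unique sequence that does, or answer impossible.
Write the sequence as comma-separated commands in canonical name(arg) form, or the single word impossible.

arc(right, 2), straight(4)

key: order matters: swapping arc(right, 2) and straight(4) lands elsewhere
begin: at (0,2), heading west
step 1 (arc(right, 2)): at (-2,4), heading north
step 2 (straight(4)): at (-2,8), heading north
uniquely the one of 49 2-step routes that fits.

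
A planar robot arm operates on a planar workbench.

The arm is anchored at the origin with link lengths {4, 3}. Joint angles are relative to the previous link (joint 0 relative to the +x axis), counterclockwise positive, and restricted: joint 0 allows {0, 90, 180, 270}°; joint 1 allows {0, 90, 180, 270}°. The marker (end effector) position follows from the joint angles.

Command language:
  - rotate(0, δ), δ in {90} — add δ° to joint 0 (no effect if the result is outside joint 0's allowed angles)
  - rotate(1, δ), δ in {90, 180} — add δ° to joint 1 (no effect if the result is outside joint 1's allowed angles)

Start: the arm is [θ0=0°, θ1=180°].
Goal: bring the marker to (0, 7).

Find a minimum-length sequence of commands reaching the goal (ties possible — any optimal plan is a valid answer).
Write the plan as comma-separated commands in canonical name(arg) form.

rotate(0, 90), rotate(1, 180)

initial: [θ0=0°, θ1=180°]
1. rotate(0, 90) → [θ0=90°, θ1=180°]
2. rotate(1, 180) → [θ0=90°, θ1=0°]
minimal: 2 command(s), checked below 2.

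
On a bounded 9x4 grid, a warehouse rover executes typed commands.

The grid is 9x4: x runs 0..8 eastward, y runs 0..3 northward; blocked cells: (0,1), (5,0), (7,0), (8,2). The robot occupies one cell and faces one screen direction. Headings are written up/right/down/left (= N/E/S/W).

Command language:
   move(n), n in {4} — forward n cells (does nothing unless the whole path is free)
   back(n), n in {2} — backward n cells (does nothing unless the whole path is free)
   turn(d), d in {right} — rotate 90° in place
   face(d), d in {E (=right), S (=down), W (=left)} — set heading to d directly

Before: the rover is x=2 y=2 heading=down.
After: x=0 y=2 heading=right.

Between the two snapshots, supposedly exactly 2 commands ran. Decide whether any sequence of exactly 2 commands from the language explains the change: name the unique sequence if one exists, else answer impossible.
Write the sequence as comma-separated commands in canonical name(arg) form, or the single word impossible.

face(E), back(2)

key: running back(2) before face(E) would end elsewhere — order is forced
from: x=2 y=2 heading=down
step 1 (face(E)): x=2 y=2 heading=right
step 2 (back(2)): x=0 y=2 heading=right
no other 2-command option fits: unique.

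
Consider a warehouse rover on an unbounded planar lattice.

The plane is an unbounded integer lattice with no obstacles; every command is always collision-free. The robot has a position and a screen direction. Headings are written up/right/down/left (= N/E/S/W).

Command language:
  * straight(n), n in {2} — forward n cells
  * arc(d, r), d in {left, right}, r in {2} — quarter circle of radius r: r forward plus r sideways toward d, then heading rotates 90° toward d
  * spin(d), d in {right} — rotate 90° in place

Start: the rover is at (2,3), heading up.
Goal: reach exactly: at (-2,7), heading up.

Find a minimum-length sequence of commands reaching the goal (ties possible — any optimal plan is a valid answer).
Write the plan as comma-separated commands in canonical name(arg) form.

arc(left, 2), arc(right, 2)

initial: at (2,3), heading up
t=1 arc(left, 2) ⇒ at (0,5), heading left
t=2 arc(right, 2) ⇒ at (-2,7), heading up
no 1-step plan works, so 2 is optimal.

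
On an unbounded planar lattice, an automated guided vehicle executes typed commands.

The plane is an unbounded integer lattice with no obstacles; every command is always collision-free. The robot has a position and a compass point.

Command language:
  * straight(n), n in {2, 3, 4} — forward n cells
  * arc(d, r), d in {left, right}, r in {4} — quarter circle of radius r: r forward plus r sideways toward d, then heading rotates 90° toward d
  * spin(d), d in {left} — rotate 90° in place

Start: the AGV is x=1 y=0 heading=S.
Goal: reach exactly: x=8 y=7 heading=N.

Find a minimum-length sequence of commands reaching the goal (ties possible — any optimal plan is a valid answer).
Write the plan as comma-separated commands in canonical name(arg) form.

initial: x=1 y=0 heading=S
1. spin(left) → x=1 y=0 heading=E
2. straight(3) → x=4 y=0 heading=E
3. arc(left, 4) → x=8 y=4 heading=N
4. straight(3) → x=8 y=7 heading=N
minimal: 4 command(s), checked below 4.

spin(left), straight(3), arc(left, 4), straight(3)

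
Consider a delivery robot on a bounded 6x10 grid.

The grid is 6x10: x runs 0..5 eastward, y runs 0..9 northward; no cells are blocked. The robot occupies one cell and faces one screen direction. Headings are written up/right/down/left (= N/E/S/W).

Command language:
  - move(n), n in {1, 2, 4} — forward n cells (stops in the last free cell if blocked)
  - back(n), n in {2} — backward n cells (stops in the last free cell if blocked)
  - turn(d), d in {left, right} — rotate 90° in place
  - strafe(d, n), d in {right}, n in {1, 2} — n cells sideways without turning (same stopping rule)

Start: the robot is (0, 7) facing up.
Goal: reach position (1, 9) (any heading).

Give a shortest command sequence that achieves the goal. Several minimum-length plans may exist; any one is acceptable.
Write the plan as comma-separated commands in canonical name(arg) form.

start: (0, 7) facing up
[1] after move(2): (0, 9) facing up
[2] after strafe(right, 1): (1, 9) facing up
shorter routes all fall short; 2 is best.

move(2), strafe(right, 1)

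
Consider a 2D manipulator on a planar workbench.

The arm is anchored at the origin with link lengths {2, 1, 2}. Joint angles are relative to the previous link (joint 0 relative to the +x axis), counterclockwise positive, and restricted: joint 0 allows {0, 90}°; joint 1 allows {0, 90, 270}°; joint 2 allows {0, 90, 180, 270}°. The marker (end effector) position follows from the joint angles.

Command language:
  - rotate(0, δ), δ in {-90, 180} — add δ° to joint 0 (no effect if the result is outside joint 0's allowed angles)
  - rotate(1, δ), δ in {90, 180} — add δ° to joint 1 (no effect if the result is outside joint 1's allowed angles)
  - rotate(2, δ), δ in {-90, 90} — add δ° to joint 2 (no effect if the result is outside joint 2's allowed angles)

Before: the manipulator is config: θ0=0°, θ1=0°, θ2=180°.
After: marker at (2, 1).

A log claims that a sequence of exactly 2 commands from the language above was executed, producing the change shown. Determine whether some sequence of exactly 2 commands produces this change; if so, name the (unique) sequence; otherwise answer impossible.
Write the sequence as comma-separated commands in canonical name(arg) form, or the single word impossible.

rotate(1, 90), rotate(1, 180)

key: order matters: swapping rotate(1, 90) and rotate(1, 180) lands elsewhere
from: config: θ0=0°, θ1=0°, θ2=180°
t=1 rotate(1, 90) ⇒ config: θ0=0°, θ1=90°, θ2=180°
t=2 rotate(1, 180) ⇒ config: θ0=0°, θ1=270°, θ2=180°
no rival 2-sequence matches.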